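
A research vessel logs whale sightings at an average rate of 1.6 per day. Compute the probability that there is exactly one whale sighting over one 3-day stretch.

0.0395

Over the interval, μ = 1.6 × 3 = 4.8 (a 3-day stretch = 3 days).
P(N = 1) = e^(−μ) μ^1/1! = e^(−4.8) · 4.8^1/1 ≈ 0.0395.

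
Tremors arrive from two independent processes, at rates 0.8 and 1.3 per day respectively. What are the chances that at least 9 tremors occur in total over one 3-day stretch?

0.1852

Independent Poisson processes superpose: combined rate λ = 0.8 + 1.3 = 2.1 per day.
Over the interval, μ = 2.1 × 3 = 6.3 (a 3-day stretch = 3 days).
P(N ≥ 9) = 1 − P(N ≤ 8) ≈ 0.1852.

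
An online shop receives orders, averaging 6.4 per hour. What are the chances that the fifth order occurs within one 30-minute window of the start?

Over the interval, μ = 6.4 × 0.5 = 3.2 (a 30-minute window = 0.5 hours).
The fifth arrival falls in the interval iff at least 5 events occur there: P(S_5 ≤ t) = P(N ≥ 5) = 1 − P(N ≤ 4) ≈ 0.2194.

0.2194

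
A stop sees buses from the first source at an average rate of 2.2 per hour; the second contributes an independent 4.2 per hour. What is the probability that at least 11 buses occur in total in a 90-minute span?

Independent Poisson processes superpose: combined rate λ = 2.2 + 4.2 = 6.4 per hour.
Over the interval, μ = 6.4 × 1.5 = 9.6 (a 90-minute span = 1.5 hours).
P(N ≥ 11) = 1 − P(N ≤ 10) ≈ 0.3671.

0.3671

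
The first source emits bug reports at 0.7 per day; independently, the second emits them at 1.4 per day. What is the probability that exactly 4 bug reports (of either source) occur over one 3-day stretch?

0.1205

Independent Poisson processes superpose: combined rate λ = 0.7 + 1.4 = 2.1 per day.
Over the interval, μ = 2.1 × 3 = 6.3 (a 3-day stretch = 3 days).
P(N = 4) = e^(−6.3) · 6.3^4/4! ≈ 0.1205.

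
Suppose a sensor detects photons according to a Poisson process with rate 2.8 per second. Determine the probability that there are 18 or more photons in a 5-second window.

Over the interval, μ = 2.8 × 5 = 14 (a 5-second window = 5 seconds).
P(N ≥ 18) = 1 − P(N ≤ 17) = 1 − Σ_{j=0}^{17} e^(−μ) μ^j/j! ≈ 0.1728.

0.1728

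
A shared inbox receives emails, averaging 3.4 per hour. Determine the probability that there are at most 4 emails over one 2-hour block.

Over the interval, μ = 3.4 × 2 = 6.8 (a 2-hour block = 2 hours).
P(N ≤ 4) = Σ_{j=0}^{4} e^(−μ) μ^j/j! ≈ 0.1920.

0.1920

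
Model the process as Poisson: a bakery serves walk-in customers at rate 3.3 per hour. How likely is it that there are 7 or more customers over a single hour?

0.0510

With mean μ = 3.3 per hour,
P(N ≥ 7) = 1 − P(N ≤ 6) = 1 − Σ_{j=0}^{6} e^(−μ) μ^j/j! ≈ 0.0510.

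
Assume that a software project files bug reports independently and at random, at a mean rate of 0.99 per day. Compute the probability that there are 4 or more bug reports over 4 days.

Over the interval, μ = 0.99 × 4 = 3.96 (4 days).
P(N ≥ 4) = 1 − P(N ≤ 3) = 1 − Σ_{j=0}^{3} e^(−μ) μ^j/j! ≈ 0.5587.

0.5587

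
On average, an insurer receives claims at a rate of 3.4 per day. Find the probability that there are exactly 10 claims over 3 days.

0.1249

Over the interval, μ = 3.4 × 3 = 10.2 (3 days).
P(N = 10) = e^(−μ) μ^10/10! = e^(−10.2) · 10.2^10/3628800 ≈ 0.1249.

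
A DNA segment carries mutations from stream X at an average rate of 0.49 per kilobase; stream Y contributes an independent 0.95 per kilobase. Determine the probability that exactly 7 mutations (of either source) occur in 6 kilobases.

Independent Poisson processes superpose: combined rate λ = 0.49 + 0.95 = 1.44 per kilobase.
Over the interval, μ = 1.44 × 6 = 8.64 (6 kilobases).
P(N = 7) = e^(−8.64) · 8.64^7/7! ≈ 0.1261.

0.1261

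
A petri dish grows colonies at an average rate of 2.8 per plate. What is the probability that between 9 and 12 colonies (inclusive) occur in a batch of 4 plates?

0.4519

Over the interval, μ = 2.8 × 4 = 11.2 (a batch of 4 plates = 4 plates).
P(9 ≤ N ≤ 12) = Σ_{j=9}^{12} e^(−11.2) · 11.2^j/j! ≈ 0.4519.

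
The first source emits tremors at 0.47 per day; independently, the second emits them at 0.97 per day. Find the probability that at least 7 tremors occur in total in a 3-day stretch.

Independent Poisson processes superpose: combined rate λ = 0.47 + 0.97 = 1.44 per day.
Over the interval, μ = 1.44 × 3 = 4.32 (a 3-day stretch = 3 days).
P(N ≥ 7) = 1 − P(N ≤ 6) ≈ 0.1466.

0.1466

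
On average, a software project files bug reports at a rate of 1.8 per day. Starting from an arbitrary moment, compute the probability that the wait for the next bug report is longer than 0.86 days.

The wait for the next event is exponential with rate λ = 1.8 per day.
P(T > 0.86) = e^(−λt) = e^(−1.8 × 0.86) = e^(−1.548) ≈ 0.2127.

0.2127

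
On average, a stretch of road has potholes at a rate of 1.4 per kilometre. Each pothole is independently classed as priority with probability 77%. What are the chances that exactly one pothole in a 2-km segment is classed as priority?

Thinning: the potholes that are classed as priority themselves form a Poisson process with rate 0.77 × 1.4 = 1.078 per kilometre.
Over the interval, μ = 1.078 × 2 = 2.156 (a 2-km segment = 2 kilometres).
P(N = 1) = e^(−2.156) · 2.156^1/1! ≈ 0.2496.

0.2496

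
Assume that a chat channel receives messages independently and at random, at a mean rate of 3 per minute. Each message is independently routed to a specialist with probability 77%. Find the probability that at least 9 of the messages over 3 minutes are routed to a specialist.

Thinning: the messages that are routed to a specialist themselves form a Poisson process with rate 0.77 × 3 = 2.31 per minute.
Over the interval, μ = 2.31 × 3 = 6.93 (3 minutes).
P(N ≥ 9) = 1 − P(N ≤ 8) ≈ 0.2618.

0.2618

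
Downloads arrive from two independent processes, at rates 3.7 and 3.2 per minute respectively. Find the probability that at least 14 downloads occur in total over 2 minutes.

0.5142

Independent Poisson processes superpose: combined rate λ = 3.7 + 3.2 = 6.9 per minute.
Over the interval, μ = 6.9 × 2 = 13.8 (2 minutes).
P(N ≥ 14) = 1 − P(N ≤ 13) ≈ 0.5142.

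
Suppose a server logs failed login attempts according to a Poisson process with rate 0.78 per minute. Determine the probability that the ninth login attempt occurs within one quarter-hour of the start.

Over the interval, μ = 0.78 × 15 = 11.7 (a quarter-hour = 15 minutes).
The ninth arrival falls in the interval iff at least 9 events occur there: P(S_9 ≤ t) = P(N ≥ 9) = 1 − P(N ≤ 8) ≈ 0.8243.

0.8243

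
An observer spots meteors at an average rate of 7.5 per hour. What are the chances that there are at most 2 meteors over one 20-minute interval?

0.5438

Over the interval, μ = 7.5 × 1/3 = 2.5 (a 20-minute interval = 1/3 hours).
P(N ≤ 2) = Σ_{j=0}^{2} e^(−μ) μ^j/j! ≈ 0.5438.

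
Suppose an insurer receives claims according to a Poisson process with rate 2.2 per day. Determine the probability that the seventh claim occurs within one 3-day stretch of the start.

0.4892

Over the interval, μ = 2.2 × 3 = 6.6 (a 3-day stretch = 3 days).
The seventh arrival falls in the interval iff at least 7 events occur there: P(S_7 ≤ t) = P(N ≥ 7) = 1 − P(N ≤ 6) ≈ 0.4892.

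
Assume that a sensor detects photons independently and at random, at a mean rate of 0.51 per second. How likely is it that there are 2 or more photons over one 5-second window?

0.7228

Over the interval, μ = 0.51 × 5 = 2.55 (a 5-second window = 5 seconds).
P(N ≥ 2) = 1 − P(N ≤ 1) = 1 − Σ_{j=0}^{1} e^(−μ) μ^j/j! ≈ 0.7228.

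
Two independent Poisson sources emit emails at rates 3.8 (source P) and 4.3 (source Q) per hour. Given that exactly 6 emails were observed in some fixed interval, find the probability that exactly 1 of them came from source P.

Given the total, each event is independently from source P with probability p = λ_P/(λ_P+λ_Q) = 3.8/8.1 ≈ 0.4691.
So K ~ Binomial(6, 3.8/8.1): P(K = 1) = C(6,1) · (3.8/8.1)^1 · (4.3/8.1)^5 ≈ 0.1187.

0.1187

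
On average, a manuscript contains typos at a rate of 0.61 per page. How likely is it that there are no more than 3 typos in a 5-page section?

0.6360

Over the interval, μ = 0.61 × 5 = 3.05 (a 5-page section = 5 pages).
P(N ≤ 3) = Σ_{j=0}^{3} e^(−μ) μ^j/j! ≈ 0.6360.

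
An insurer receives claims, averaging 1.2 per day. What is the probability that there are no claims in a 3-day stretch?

0.0273

Over the interval, μ = 1.2 × 3 = 3.6 (a 3-day stretch = 3 days).
P(N = 0) = e^(−μ) μ^0/0! = e^(−3.6) · 3.6^0/1 ≈ 0.0273.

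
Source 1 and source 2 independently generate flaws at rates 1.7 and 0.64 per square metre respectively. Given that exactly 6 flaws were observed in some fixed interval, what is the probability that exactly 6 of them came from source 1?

Given the total, each event is independently from source 1 with probability p = λ_1/(λ_1+λ_2) = 1.7/2.34 ≈ 0.7265.
So K ~ Binomial(6, 1.7/2.34): P(K = 6) = C(6,6) · (1.7/2.34)^6 · (0.64/2.34)^0 ≈ 0.1470.

0.1470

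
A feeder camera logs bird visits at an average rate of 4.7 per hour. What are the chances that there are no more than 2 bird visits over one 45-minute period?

0.3162

Over the interval, μ = 4.7 × 0.75 = 3.525 (a 45-minute period = 0.75 hours).
P(N ≤ 2) = Σ_{j=0}^{2} e^(−μ) μ^j/j! ≈ 0.3162.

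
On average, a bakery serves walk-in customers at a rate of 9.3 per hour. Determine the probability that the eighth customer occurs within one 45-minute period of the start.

0.3976

Over the interval, μ = 9.3 × 0.75 = 6.975 (a 45-minute period = 0.75 hours).
The eighth arrival falls in the interval iff at least 8 events occur there: P(S_8 ≤ t) = P(N ≥ 8) = 1 − P(N ≤ 7) ≈ 0.3976.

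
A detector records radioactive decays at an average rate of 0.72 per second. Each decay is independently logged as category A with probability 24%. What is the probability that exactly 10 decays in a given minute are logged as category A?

Thinning: the decays that are logged as category A themselves form a Poisson process with rate 0.24 × 0.72 = 0.1728 per second.
Over the interval, μ = 0.1728 × 60 = 10.368 (a minute = 60 seconds).
P(N = 10) = e^(−10.368) · 10.368^10/10! ≈ 0.1243.

0.1243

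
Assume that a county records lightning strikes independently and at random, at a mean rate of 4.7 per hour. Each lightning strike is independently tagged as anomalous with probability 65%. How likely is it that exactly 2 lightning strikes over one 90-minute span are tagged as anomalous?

0.1074

Thinning: the lightning strikes that are tagged as anomalous themselves form a Poisson process with rate 0.65 × 4.7 = 3.055 per hour.
Over the interval, μ = 3.055 × 1.5 = 4.5825 (a 90-minute span = 1.5 hours).
P(N = 2) = e^(−4.5825) · 4.5825^2/2! ≈ 0.1074.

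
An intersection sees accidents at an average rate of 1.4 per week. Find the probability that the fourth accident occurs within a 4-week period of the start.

Over the interval, μ = 1.4 × 4 = 5.6 (a 4-week period = 4 weeks).
The fourth arrival falls in the interval iff at least 4 events occur there: P(S_4 ≤ t) = P(N ≥ 4) = 1 − P(N ≤ 3) ≈ 0.8094.

0.8094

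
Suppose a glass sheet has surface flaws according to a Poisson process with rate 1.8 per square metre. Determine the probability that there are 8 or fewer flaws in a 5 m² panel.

Over the interval, μ = 1.8 × 5 = 9 (a 5 m² panel = 5 square metres).
P(N ≤ 8) = Σ_{j=0}^{8} e^(−μ) μ^j/j! ≈ 0.4557.

0.4557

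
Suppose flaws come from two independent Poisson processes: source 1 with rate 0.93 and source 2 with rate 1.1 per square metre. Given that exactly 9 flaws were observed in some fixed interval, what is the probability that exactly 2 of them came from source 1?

0.1036

Given the total, each event is independently from source 1 with probability p = λ_1/(λ_1+λ_2) = 0.93/2.03 ≈ 0.4581.
So K ~ Binomial(9, 0.93/2.03): P(K = 2) = C(9,2) · (0.93/2.03)^2 · (1.1/2.03)^7 ≈ 0.1036.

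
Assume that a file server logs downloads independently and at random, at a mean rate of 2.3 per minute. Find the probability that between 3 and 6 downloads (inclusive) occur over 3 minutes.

Over the interval, μ = 2.3 × 3 = 6.9 (3 minutes).
P(3 ≤ N ≤ 6) = Σ_{j=3}^{6} e^(−6.9) · 6.9^j/j! ≈ 0.4328.

0.4328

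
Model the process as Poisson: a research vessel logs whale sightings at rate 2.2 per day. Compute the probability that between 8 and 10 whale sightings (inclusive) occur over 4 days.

0.3816

Over the interval, μ = 2.2 × 4 = 8.8 (4 days).
P(8 ≤ N ≤ 10) = Σ_{j=8}^{10} e^(−8.8) · 8.8^j/j! ≈ 0.3816.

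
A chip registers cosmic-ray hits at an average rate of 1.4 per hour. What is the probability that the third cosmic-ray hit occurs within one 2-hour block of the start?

0.5305

Over the interval, μ = 1.4 × 2 = 2.8 (a 2-hour block = 2 hours).
The third arrival falls in the interval iff at least 3 events occur there: P(S_3 ≤ t) = P(N ≥ 3) = 1 − P(N ≤ 2) ≈ 0.5305.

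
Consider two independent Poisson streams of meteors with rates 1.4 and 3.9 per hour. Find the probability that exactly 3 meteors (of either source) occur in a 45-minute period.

Independent Poisson processes superpose: combined rate λ = 1.4 + 3.9 = 5.3 per hour.
Over the interval, μ = 5.3 × 0.75 = 3.975 (a 45-minute period = 0.75 hours).
P(N = 3) = e^(−3.975) · 3.975^3/3! ≈ 0.1966.

0.1966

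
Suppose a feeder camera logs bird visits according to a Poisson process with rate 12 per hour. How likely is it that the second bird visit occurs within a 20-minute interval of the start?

0.9084

Over the interval, μ = 12 × 1/3 = 4 (a 20-minute interval = 1/3 hours).
The second arrival falls in the interval iff at least 2 events occur there: P(S_2 ≤ t) = P(N ≥ 2) = 1 − P(N ≤ 1) ≈ 0.9084.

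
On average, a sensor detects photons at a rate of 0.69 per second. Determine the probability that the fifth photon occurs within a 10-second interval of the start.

0.8177

Over the interval, μ = 0.69 × 10 = 6.9 (a 10-second interval = 10 seconds).
The fifth arrival falls in the interval iff at least 5 events occur there: P(S_5 ≤ t) = P(N ≥ 5) = 1 − P(N ≤ 4) ≈ 0.8177.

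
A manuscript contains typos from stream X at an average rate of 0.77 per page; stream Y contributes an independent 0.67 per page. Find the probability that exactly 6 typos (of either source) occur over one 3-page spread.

0.1201

Independent Poisson processes superpose: combined rate λ = 0.77 + 0.67 = 1.44 per page.
Over the interval, μ = 1.44 × 3 = 4.32 (a 3-page spread = 3 pages).
P(N = 6) = e^(−4.32) · 4.32^6/6! ≈ 0.1201.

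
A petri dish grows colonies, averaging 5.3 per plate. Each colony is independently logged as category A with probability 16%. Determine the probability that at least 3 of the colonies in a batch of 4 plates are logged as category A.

Thinning: the colonies that are logged as category A themselves form a Poisson process with rate 0.16 × 5.3 = 0.848 per plate.
Over the interval, μ = 0.848 × 4 = 3.392 (a batch of 4 plates = 4 plates).
P(N ≥ 3) = 1 − P(N ≤ 2) ≈ 0.6587.

0.6587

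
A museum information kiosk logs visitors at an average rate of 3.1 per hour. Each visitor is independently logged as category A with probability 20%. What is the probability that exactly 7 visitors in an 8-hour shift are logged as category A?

0.1028

Thinning: the visitors that are logged as category A themselves form a Poisson process with rate 0.2 × 3.1 = 0.62 per hour.
Over the interval, μ = 0.62 × 8 = 4.96 (an 8-hour shift = 8 hours).
P(N = 7) = e^(−4.96) · 4.96^7/7! ≈ 0.1028.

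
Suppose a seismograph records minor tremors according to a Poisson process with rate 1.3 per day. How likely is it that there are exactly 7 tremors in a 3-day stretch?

Over the interval, μ = 1.3 × 3 = 3.9 (a 3-day stretch = 3 days).
P(N = 7) = e^(−μ) μ^7/7! = e^(−3.9) · 3.9^7/5040 ≈ 0.0551.

0.0551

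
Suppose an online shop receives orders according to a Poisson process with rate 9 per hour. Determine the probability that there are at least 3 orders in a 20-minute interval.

0.5768

Over the interval, μ = 9 × 1/3 = 3 (a 20-minute interval = 1/3 hours).
P(N ≥ 3) = 1 − P(N ≤ 2) = 1 − Σ_{j=0}^{2} e^(−μ) μ^j/j! ≈ 0.5768.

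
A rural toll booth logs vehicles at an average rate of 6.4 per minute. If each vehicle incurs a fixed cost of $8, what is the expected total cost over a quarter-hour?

E[N] = 6.4 × 15 = 96 (a quarter-hour = 15 minutes); E[cost] = 96 × $8 = $768.

$768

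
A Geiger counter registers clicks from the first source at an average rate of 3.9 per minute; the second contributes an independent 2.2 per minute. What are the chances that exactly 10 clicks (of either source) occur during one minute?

Independent Poisson processes superpose: combined rate λ = 3.9 + 2.2 = 6.1 per minute.
So μ = 6.1.
P(N = 10) = e^(−6.1) · 6.1^10/10! ≈ 0.0441.

0.0441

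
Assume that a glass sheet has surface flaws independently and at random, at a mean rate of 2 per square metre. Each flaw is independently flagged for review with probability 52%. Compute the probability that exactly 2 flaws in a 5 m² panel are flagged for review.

Thinning: the flaws that are flagged for review themselves form a Poisson process with rate 0.52 × 2 = 1.04 per square metre.
Over the interval, μ = 1.04 × 5 = 5.2 (a 5 m² panel = 5 square metres).
P(N = 2) = e^(−5.2) · 5.2^2/2! ≈ 0.0746.

0.0746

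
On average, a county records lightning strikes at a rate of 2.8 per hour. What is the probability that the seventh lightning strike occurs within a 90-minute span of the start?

Over the interval, μ = 2.8 × 1.5 = 4.2 (a 90-minute span = 1.5 hours).
The seventh arrival falls in the interval iff at least 7 events occur there: P(S_7 ≤ t) = P(N ≥ 7) = 1 − P(N ≤ 6) ≈ 0.1325.

0.1325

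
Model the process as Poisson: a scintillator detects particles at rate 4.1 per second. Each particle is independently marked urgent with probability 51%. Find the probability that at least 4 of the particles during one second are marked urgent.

0.1597

Thinning: the particles that are marked urgent themselves form a Poisson process with rate 0.51 × 4.1 = 2.091 per second.
So μ = 2.091.
P(N ≥ 4) = 1 − P(N ≤ 3) ≈ 0.1597.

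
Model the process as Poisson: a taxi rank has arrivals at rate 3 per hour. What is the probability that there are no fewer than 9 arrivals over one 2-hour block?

0.1528

Over the interval, μ = 3 × 2 = 6 (a 2-hour block = 2 hours).
P(N ≥ 9) = 1 − P(N ≤ 8) = 1 − Σ_{j=0}^{8} e^(−μ) μ^j/j! ≈ 0.1528.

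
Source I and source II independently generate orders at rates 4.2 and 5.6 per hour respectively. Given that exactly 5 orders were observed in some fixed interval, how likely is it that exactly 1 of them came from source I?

0.2285

Given the total, each event is independently from source I with probability p = λ_I/(λ_I+λ_II) = 4.2/9.8 ≈ 0.4286.
So K ~ Binomial(5, 4.2/9.8): P(K = 1) = C(5,1) · (4.2/9.8)^1 · (5.6/9.8)^4 ≈ 0.2285.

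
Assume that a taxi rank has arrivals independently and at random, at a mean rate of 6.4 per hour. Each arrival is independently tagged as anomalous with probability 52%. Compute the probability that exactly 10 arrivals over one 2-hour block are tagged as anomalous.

Thinning: the arrivals that are tagged as anomalous themselves form a Poisson process with rate 0.52 × 6.4 = 3.328 per hour.
Over the interval, μ = 3.328 × 2 = 6.656 (a 2-hour block = 2 hours).
P(N = 10) = e^(−6.656) · 6.656^10/10! ≈ 0.0605.

0.0605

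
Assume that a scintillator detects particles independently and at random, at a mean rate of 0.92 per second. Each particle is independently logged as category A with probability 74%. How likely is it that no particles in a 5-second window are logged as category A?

0.0332

Thinning: the particles that are logged as category A themselves form a Poisson process with rate 0.74 × 0.92 = 0.6808 per second.
Over the interval, μ = 0.6808 × 5 = 3.404 (a 5-second window = 5 seconds).
P(N = 0) = e^(−3.404) · 3.404^0/0! ≈ 0.0332.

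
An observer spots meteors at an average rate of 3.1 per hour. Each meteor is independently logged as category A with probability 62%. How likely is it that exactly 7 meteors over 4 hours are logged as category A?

Thinning: the meteors that are logged as category A themselves form a Poisson process with rate 0.62 × 3.1 = 1.922 per hour.
Over the interval, μ = 1.922 × 4 = 7.688 (4 hours).
P(N = 7) = e^(−7.688) · 7.688^7/7! ≈ 0.1443.

0.1443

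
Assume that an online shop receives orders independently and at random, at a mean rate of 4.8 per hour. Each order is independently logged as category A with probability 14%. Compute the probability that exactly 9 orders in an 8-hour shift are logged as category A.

Thinning: the orders that are logged as category A themselves form a Poisson process with rate 0.14 × 4.8 = 0.672 per hour.
Over the interval, μ = 0.672 × 8 = 5.376 (an 8-hour shift = 8 hours).
P(N = 9) = e^(−5.376) · 5.376^9/9! ≈ 0.0478.

0.0478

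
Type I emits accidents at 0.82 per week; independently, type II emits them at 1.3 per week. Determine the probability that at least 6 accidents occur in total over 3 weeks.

Independent Poisson processes superpose: combined rate λ = 0.82 + 1.3 = 2.12 per week.
Over the interval, μ = 2.12 × 3 = 6.36 (3 weeks).
P(N ≥ 6) = 1 − P(N ≤ 5) ≈ 0.6103.

0.6103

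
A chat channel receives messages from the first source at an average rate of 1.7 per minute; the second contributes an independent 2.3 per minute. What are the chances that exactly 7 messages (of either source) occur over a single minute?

0.0595

Independent Poisson processes superpose: combined rate λ = 1.7 + 2.3 = 4 per minute.
So μ = 4.
P(N = 7) = e^(−4) · 4^7/7! ≈ 0.0595.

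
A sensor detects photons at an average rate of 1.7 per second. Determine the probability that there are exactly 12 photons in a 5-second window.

0.0604

Over the interval, μ = 1.7 × 5 = 8.5 (a 5-second window = 5 seconds).
P(N = 12) = e^(−μ) μ^12/12! = e^(−8.5) · 8.5^12/479001600 ≈ 0.0604.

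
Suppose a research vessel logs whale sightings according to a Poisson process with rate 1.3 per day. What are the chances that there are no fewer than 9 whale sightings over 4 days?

0.0819

Over the interval, μ = 1.3 × 4 = 5.2 (4 days).
P(N ≥ 9) = 1 − P(N ≤ 8) = 1 − Σ_{j=0}^{8} e^(−μ) μ^j/j! ≈ 0.0819.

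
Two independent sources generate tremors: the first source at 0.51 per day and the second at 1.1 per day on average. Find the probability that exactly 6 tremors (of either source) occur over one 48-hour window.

0.0619

Independent Poisson processes superpose: combined rate λ = 0.51 + 1.1 = 1.61 per day.
Over the interval, μ = 1.61 × 2 = 3.22 (a 48-hour window = 2 days).
P(N = 6) = e^(−3.22) · 3.22^6/6! ≈ 0.0619.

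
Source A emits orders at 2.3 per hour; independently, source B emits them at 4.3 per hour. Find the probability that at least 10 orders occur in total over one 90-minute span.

Independent Poisson processes superpose: combined rate λ = 2.3 + 4.3 = 6.6 per hour.
Over the interval, μ = 6.6 × 1.5 = 9.9 (a 90-minute span = 1.5 hours).
P(N ≥ 10) = 1 − P(N ≤ 9) ≈ 0.5295.

0.5295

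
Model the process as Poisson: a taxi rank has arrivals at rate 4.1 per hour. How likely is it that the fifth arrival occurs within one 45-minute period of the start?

0.1975

Over the interval, μ = 4.1 × 0.75 = 3.075 (a 45-minute period = 0.75 hours).
The fifth arrival falls in the interval iff at least 5 events occur there: P(S_5 ≤ t) = P(N ≥ 5) = 1 − P(N ≤ 4) ≈ 0.1975.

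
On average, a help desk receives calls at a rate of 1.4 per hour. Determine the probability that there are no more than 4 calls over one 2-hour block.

Over the interval, μ = 1.4 × 2 = 2.8 (a 2-hour block = 2 hours).
P(N ≤ 4) = Σ_{j=0}^{4} e^(−μ) μ^j/j! ≈ 0.8477.

0.8477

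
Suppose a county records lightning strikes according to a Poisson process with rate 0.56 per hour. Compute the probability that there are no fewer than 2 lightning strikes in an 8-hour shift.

Over the interval, μ = 0.56 × 8 = 4.48 (an 8-hour shift = 8 hours).
P(N ≥ 2) = 1 − P(N ≤ 1) = 1 − Σ_{j=0}^{1} e^(−μ) μ^j/j! ≈ 0.9379.

0.9379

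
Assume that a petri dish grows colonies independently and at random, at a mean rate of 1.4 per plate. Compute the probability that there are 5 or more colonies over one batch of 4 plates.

0.6578

Over the interval, μ = 1.4 × 4 = 5.6 (a batch of 4 plates = 4 plates).
P(N ≥ 5) = 1 − P(N ≤ 4) = 1 − Σ_{j=0}^{4} e^(−μ) μ^j/j! ≈ 0.6578.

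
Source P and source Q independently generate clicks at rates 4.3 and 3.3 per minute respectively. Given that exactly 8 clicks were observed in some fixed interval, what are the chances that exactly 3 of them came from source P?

Given the total, each event is independently from source P with probability p = λ_P/(λ_P+λ_Q) = 4.3/7.6 ≈ 0.5658.
So K ~ Binomial(8, 4.3/7.6): P(K = 3) = C(8,3) · (4.3/7.6)^3 · (3.3/7.6)^5 ≈ 0.1566.

0.1566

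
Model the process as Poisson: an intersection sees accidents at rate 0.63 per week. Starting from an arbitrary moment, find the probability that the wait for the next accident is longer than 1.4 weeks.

The wait for the next event is exponential with rate λ = 0.63 per week.
P(T > 1.4) = e^(−λt) = e^(−0.63 × 1.4) = e^(−0.882) ≈ 0.4140.

0.4140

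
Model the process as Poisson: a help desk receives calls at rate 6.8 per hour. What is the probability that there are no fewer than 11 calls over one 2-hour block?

0.7963

Over the interval, μ = 6.8 × 2 = 13.6 (a 2-hour block = 2 hours).
P(N ≥ 11) = 1 − P(N ≤ 10) = 1 − Σ_{j=0}^{10} e^(−μ) μ^j/j! ≈ 0.7963.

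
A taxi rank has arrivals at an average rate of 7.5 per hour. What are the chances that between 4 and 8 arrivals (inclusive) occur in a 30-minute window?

0.5014

Over the interval, μ = 7.5 × 0.5 = 3.75 (a 30-minute window = 0.5 hours).
P(4 ≤ N ≤ 8) = Σ_{j=4}^{8} e^(−3.75) · 3.75^j/j! ≈ 0.5014.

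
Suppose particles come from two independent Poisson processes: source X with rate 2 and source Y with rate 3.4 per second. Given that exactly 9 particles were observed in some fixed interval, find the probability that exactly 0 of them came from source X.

0.0156

Given the total, each event is independently from source X with probability p = λ_X/(λ_X+λ_Y) = 2/5.4 ≈ 0.3704.
So K ~ Binomial(9, 2/5.4): P(K = 0) = C(9,0) · (2/5.4)^0 · (3.4/5.4)^9 ≈ 0.0156.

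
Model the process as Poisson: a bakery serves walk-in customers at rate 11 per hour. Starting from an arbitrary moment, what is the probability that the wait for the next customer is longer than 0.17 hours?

The wait for the next event is exponential with rate λ = 11 per hour.
P(T > 0.17) = e^(−λt) = e^(−11 × 0.17) = e^(−1.87) ≈ 0.1541.

0.1541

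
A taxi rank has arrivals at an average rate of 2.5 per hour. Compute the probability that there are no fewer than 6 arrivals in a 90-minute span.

0.1771

Over the interval, μ = 2.5 × 1.5 = 3.75 (a 90-minute span = 1.5 hours).
P(N ≥ 6) = 1 − P(N ≤ 5) = 1 − Σ_{j=0}^{5} e^(−μ) μ^j/j! ≈ 0.1771.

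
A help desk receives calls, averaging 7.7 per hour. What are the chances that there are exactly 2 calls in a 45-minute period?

Over the interval, μ = 7.7 × 0.75 = 5.775 (a 45-minute period = 0.75 hours).
P(N = 2) = e^(−μ) μ^2/2! = e^(−5.775) · 5.775^2/2 ≈ 0.0518.

0.0518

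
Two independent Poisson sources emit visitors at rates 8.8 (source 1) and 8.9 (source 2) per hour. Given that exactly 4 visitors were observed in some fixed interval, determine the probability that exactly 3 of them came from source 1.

Given the total, each event is independently from source 1 with probability p = λ_1/(λ_1+λ_2) = 8.8/17.7 ≈ 0.4972.
So K ~ Binomial(4, 8.8/17.7): P(K = 3) = C(4,3) · (8.8/17.7)^3 · (8.9/17.7)^1 ≈ 0.2472.

0.2472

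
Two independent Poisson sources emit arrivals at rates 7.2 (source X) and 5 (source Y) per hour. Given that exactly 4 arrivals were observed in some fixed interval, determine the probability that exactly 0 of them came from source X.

0.0282

Given the total, each event is independently from source X with probability p = λ_X/(λ_X+λ_Y) = 7.2/12.2 ≈ 0.5902.
So K ~ Binomial(4, 7.2/12.2): P(K = 0) = C(4,0) · (7.2/12.2)^0 · (5/12.2)^4 ≈ 0.0282.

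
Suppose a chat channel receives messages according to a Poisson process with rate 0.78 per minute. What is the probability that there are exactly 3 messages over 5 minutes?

Over the interval, μ = 0.78 × 5 = 3.9 (5 minutes).
P(N = 3) = e^(−μ) μ^3/3! = e^(−3.9) · 3.9^3/6 ≈ 0.2001.

0.2001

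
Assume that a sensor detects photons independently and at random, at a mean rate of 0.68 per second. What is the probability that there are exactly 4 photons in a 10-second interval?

Over the interval, μ = 0.68 × 10 = 6.8 (a 10-second interval = 10 seconds).
P(N = 4) = e^(−μ) μ^4/4! = e^(−6.8) · 6.8^4/24 ≈ 0.0992.

0.0992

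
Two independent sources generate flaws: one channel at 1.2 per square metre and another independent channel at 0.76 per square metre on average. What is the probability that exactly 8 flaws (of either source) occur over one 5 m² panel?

0.1170

Independent Poisson processes superpose: combined rate λ = 1.2 + 0.76 = 1.96 per square metre.
Over the interval, μ = 1.96 × 5 = 9.8 (a 5 m² panel = 5 square metres).
P(N = 8) = e^(−9.8) · 9.8^8/8! ≈ 0.1170.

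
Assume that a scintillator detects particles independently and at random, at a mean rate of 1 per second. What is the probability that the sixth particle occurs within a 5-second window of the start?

0.3840

Over the interval, μ = 1 × 5 = 5 (a 5-second window = 5 seconds).
The sixth arrival falls in the interval iff at least 6 events occur there: P(S_6 ≤ t) = P(N ≥ 6) = 1 − P(N ≤ 5) ≈ 0.3840.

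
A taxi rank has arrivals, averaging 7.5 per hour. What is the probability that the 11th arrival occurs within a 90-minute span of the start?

0.5696

Over the interval, μ = 7.5 × 1.5 = 11.25 (a 90-minute span = 1.5 hours).
The 11th arrival falls in the interval iff at least 11 events occur there: P(S_11 ≤ t) = P(N ≥ 11) = 1 − P(N ≤ 10) ≈ 0.5696.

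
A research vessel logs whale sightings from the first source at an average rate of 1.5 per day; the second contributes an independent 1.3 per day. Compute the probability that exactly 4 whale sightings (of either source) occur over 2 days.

Independent Poisson processes superpose: combined rate λ = 1.5 + 1.3 = 2.8 per day.
Over the interval, μ = 2.8 × 2 = 5.6 (2 days).
P(N = 4) = e^(−5.6) · 5.6^4/4! ≈ 0.1515.

0.1515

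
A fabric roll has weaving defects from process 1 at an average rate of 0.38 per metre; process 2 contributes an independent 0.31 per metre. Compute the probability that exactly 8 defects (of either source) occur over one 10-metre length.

Independent Poisson processes superpose: combined rate λ = 0.38 + 0.31 = 0.69 per metre.
Over the interval, μ = 0.69 × 10 = 6.9 (a 10-metre length = 10 metres).
P(N = 8) = e^(−6.9) · 6.9^8/8! ≈ 0.1284.

0.1284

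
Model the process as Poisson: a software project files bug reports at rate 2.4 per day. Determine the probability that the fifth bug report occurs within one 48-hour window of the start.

0.5237

Over the interval, μ = 2.4 × 2 = 4.8 (a 48-hour window = 2 days).
The fifth arrival falls in the interval iff at least 5 events occur there: P(S_5 ≤ t) = P(N ≥ 5) = 1 − P(N ≤ 4) ≈ 0.5237.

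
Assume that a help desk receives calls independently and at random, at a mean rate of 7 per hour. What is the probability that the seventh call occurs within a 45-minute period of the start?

Over the interval, μ = 7 × 0.75 = 5.25 (a 45-minute period = 0.75 hours).
The seventh arrival falls in the interval iff at least 7 events occur there: P(S_7 ≤ t) = P(N ≥ 7) = 1 − P(N ≤ 6) ≈ 0.2752.

0.2752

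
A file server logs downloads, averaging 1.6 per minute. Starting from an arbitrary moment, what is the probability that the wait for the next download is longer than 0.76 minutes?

The wait for the next event is exponential with rate λ = 1.6 per minute.
P(T > 0.76) = e^(−λt) = e^(−1.6 × 0.76) = e^(−1.216) ≈ 0.2964.

0.2964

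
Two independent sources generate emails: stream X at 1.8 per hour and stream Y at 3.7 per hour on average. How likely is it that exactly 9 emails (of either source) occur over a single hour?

0.0519

Independent Poisson processes superpose: combined rate λ = 1.8 + 3.7 = 5.5 per hour.
So μ = 5.5.
P(N = 9) = e^(−5.5) · 5.5^9/9! ≈ 0.0519.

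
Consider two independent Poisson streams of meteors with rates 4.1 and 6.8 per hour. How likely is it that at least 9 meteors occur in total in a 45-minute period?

Independent Poisson processes superpose: combined rate λ = 4.1 + 6.8 = 10.9 per hour.
Over the interval, μ = 10.9 × 0.75 = 8.175 (a 45-minute period = 0.75 hours).
P(N ≥ 9) = 1 − P(N ≤ 8) ≈ 0.4319.

0.4319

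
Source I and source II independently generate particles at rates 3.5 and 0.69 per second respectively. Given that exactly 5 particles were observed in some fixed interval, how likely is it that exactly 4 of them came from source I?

Given the total, each event is independently from source I with probability p = λ_I/(λ_I+λ_II) = 3.5/4.19 ≈ 0.8353.
So K ~ Binomial(5, 3.5/4.19): P(K = 4) = C(5,4) · (3.5/4.19)^4 · (0.69/4.19)^1 ≈ 0.4009.

0.4009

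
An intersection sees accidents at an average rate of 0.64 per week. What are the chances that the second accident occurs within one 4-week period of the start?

Over the interval, μ = 0.64 × 4 = 2.56 (a 4-week period = 4 weeks).
The second arrival falls in the interval iff at least 2 events occur there: P(S_2 ≤ t) = P(N ≥ 2) = 1 − P(N ≤ 1) ≈ 0.7248.

0.7248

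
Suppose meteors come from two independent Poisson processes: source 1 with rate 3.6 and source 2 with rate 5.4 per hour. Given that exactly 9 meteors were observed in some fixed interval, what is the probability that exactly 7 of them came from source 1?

0.0212

Given the total, each event is independently from source 1 with probability p = λ_1/(λ_1+λ_2) = 3.6/9 = 0.4000.
So K ~ Binomial(9, 3.6/9): P(K = 7) = C(9,7) · (3.6/9)^7 · (5.4/9)^2 ≈ 0.0212.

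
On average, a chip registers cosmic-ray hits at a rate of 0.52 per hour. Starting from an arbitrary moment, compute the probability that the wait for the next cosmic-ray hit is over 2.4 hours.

The wait for the next event is exponential with rate λ = 0.52 per hour.
P(T > 2.4) = e^(−λt) = e^(−0.52 × 2.4) = e^(−1.248) ≈ 0.2871.

0.2871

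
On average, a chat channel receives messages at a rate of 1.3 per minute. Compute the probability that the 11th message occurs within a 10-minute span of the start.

Over the interval, μ = 1.3 × 10 = 13 (a 10-minute span = 10 minutes).
The 11th arrival falls in the interval iff at least 11 events occur there: P(S_11 ≤ t) = P(N ≥ 11) = 1 − P(N ≤ 10) ≈ 0.7483.

0.7483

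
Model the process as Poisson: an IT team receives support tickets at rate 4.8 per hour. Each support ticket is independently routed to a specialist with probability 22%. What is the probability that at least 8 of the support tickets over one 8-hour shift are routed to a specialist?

Thinning: the support tickets that are routed to a specialist themselves form a Poisson process with rate 0.22 × 4.8 = 1.056 per hour.
Over the interval, μ = 1.056 × 8 = 8.448 (an 8-hour shift = 8 hours).
P(N ≥ 8) = 1 − P(N ≤ 7) ≈ 0.6076.

0.6076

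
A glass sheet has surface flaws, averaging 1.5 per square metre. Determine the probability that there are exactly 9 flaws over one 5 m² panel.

Over the interval, μ = 1.5 × 5 = 7.5 (a 5 m² panel = 5 square metres).
P(N = 9) = e^(−μ) μ^9/9! = e^(−7.5) · 7.5^9/362880 ≈ 0.1144.

0.1144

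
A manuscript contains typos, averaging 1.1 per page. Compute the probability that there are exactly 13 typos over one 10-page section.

Over the interval, μ = 1.1 × 10 = 11 (a 10-page section = 10 pages).
P(N = 13) = e^(−μ) μ^13/13! = e^(−11) · 11^13/6227020800 ≈ 0.0926.

0.0926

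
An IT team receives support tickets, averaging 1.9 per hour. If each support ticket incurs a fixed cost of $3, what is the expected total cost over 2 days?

$273.6

E[N] = 1.9 × 48 = 91.2 (2 days = 48 hours); E[cost] = 91.2 × $3 = $273.6.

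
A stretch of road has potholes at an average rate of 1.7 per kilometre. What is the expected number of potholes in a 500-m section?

0.85

E[N] = λt = 1.7 × 0.5 = 0.85 (a 500-m section = 0.5 kilometres).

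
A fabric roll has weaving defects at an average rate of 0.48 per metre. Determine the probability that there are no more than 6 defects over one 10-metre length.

Over the interval, μ = 0.48 × 10 = 4.8 (a 10-metre length = 10 metres).
P(N ≤ 6) = Σ_{j=0}^{6} e^(−μ) μ^j/j! ≈ 0.7908.

0.7908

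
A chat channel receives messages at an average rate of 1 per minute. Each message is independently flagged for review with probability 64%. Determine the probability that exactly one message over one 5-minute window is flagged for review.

Thinning: the messages that are flagged for review themselves form a Poisson process with rate 0.64 × 1 = 0.64 per minute.
Over the interval, μ = 0.64 × 5 = 3.2 (a 5-minute window = 5 minutes).
P(N = 1) = e^(−3.2) · 3.2^1/1! ≈ 0.1304.

0.1304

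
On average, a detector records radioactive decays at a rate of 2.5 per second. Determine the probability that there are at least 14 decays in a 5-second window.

0.3722

Over the interval, μ = 2.5 × 5 = 12.5 (a 5-second window = 5 seconds).
P(N ≥ 14) = 1 − P(N ≤ 13) = 1 − Σ_{j=0}^{13} e^(−μ) μ^j/j! ≈ 0.3722.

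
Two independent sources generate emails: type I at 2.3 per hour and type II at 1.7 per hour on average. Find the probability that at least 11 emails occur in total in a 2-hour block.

0.1841

Independent Poisson processes superpose: combined rate λ = 2.3 + 1.7 = 4 per hour.
Over the interval, μ = 4 × 2 = 8 (a 2-hour block = 2 hours).
P(N ≥ 11) = 1 − P(N ≤ 10) ≈ 0.1841.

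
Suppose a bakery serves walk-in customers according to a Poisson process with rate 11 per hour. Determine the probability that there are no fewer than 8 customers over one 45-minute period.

0.5814

Over the interval, μ = 11 × 0.75 = 8.25 (a 45-minute period = 0.75 hours).
P(N ≥ 8) = 1 − P(N ≤ 7) = 1 − Σ_{j=0}^{7} e^(−μ) μ^j/j! ≈ 0.5814.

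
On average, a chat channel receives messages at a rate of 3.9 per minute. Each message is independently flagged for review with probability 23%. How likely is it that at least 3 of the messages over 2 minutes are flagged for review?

Thinning: the messages that are flagged for review themselves form a Poisson process with rate 0.23 × 3.9 = 0.897 per minute.
Over the interval, μ = 0.897 × 2 = 1.794 (2 minutes).
P(N ≥ 3) = 1 − P(N ≤ 2) ≈ 0.2678.

0.2678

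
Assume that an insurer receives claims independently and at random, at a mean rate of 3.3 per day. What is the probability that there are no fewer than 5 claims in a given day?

With mean μ = 3.3 per day,
P(N ≥ 5) = 1 − P(N ≤ 4) = 1 − Σ_{j=0}^{4} e^(−μ) μ^j/j! ≈ 0.2374.

0.2374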